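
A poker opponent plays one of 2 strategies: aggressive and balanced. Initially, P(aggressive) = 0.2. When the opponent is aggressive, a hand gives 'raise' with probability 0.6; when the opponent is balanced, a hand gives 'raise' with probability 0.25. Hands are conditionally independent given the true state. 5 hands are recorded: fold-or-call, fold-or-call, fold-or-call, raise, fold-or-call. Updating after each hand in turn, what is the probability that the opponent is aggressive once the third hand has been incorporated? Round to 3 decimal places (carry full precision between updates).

After 'fold-or-call': P(aggressive) = 0.4·0.2000 / (0.4·0.2000 + 0.75·0.8000) ≈ 0.1176
After 'fold-or-call': P(aggressive) = 0.4·0.1176 / (0.4·0.1176 + 0.75·0.8824) ≈ 0.0664
After 'fold-or-call': P(aggressive) = 0.4·0.0664 / (0.4·0.0664 + 0.75·0.9336) ≈ 0.0365

0.037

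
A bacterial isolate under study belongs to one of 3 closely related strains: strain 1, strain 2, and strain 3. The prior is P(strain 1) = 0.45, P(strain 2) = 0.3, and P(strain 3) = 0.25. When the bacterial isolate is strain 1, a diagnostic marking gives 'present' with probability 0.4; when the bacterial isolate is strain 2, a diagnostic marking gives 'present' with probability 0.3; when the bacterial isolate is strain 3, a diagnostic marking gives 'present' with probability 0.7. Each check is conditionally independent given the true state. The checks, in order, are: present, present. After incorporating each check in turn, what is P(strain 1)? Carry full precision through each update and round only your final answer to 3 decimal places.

0.325

After 'present': normaliser = 0.4·0.4500 + 0.3·0.3000 + 0.7·0.2500; P(strain 1) ≈ 0.4045, P(strain 2) ≈ 0.2022, P(strain 3) ≈ 0.3933
After 'present': normaliser = 0.4·0.4045 + 0.3·0.2022 + 0.7·0.3933; P(strain 1) ≈ 0.3251, P(strain 2) ≈ 0.1219, P(strain 3) ≈ 0.5530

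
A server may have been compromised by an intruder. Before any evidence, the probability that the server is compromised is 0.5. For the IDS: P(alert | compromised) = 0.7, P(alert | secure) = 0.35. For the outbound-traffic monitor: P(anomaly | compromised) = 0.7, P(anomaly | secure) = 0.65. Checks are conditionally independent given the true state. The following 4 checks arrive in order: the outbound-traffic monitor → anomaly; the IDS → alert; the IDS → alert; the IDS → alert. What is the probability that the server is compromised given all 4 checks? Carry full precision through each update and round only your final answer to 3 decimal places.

0.896

Each posterior becomes the prior for the next update.
After the outbound-traffic monitor='anomaly': P(compromised) = 0.7·0.5000 / (0.7·0.5000 + 0.65·0.5000) ≈ 0.5185
After the IDS='alert': P(compromised) = 0.7·0.5185 / (0.7·0.5185 + 0.35·0.4815) ≈ 0.6829
After the IDS='alert': P(compromised) = 0.7·0.6829 / (0.7·0.6829 + 0.35·0.3171) ≈ 0.8116
After the IDS='alert': P(compromised) = 0.7·0.8116 / (0.7·0.8116 + 0.35·0.1884) ≈ 0.8960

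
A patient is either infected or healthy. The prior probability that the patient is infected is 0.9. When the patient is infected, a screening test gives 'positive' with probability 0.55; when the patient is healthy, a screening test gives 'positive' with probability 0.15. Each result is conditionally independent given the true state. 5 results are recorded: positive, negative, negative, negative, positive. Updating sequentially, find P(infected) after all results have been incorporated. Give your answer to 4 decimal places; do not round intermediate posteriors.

0.9472

After 'positive': P(infected) = 0.55·0.9000 / (0.55·0.9000 + 0.15·0.1000) ≈ 0.9706
After 'negative': P(infected) = 0.45·0.9706 / (0.45·0.9706 + 0.85·0.0294) ≈ 0.9459
After 'negative': P(infected) = 0.45·0.9459 / (0.45·0.9459 + 0.85·0.0541) ≈ 0.9024
After 'negative': P(infected) = 0.45·0.9024 / (0.45·0.9024 + 0.85·0.0976) ≈ 0.8304
After 'positive': P(infected) = 0.55·0.8304 / (0.55·0.8304 + 0.15·0.1696) ≈ 0.9472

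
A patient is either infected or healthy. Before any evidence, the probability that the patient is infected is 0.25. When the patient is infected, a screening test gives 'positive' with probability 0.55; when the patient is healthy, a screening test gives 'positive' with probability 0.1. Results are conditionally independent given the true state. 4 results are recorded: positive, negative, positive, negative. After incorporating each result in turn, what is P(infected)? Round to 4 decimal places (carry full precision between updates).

After 'positive': P(infected) = 0.55·0.2500 / (0.55·0.2500 + 0.1·0.7500) ≈ 0.6471
After 'negative': P(infected) = 0.45·0.6471 / (0.45·0.6471 + 0.9·0.3529) ≈ 0.4783
After 'positive': P(infected) = 0.55·0.4783 / (0.55·0.4783 + 0.1·0.5217) ≈ 0.8345
After 'negative': P(infected) = 0.45·0.8345 / (0.45·0.8345 + 0.9·0.1655) ≈ 0.7160

0.7160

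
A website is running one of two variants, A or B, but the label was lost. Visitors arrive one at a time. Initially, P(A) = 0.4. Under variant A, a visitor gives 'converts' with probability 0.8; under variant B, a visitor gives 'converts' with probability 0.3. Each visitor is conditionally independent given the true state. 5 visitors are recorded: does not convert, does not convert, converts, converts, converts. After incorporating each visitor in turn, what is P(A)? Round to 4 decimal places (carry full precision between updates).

0.5079

Apply Bayes' rule sequentially, carrying P(A) forward.
After 'does not convert': P(A) = 0.2·0.4000 / (0.2·0.4000 + 0.7·0.6000) ≈ 0.1600
After 'does not convert': P(A) = 0.2·0.1600 / (0.2·0.1600 + 0.7·0.8400) ≈ 0.0516
After 'converts': P(A) = 0.8·0.0516 / (0.8·0.0516 + 0.3·0.9484) ≈ 0.1267
After 'converts': P(A) = 0.8·0.1267 / (0.8·0.1267 + 0.3·0.8733) ≈ 0.2790
After 'converts': P(A) = 0.8·0.2790 / (0.8·0.2790 + 0.3·0.7210) ≈ 0.5079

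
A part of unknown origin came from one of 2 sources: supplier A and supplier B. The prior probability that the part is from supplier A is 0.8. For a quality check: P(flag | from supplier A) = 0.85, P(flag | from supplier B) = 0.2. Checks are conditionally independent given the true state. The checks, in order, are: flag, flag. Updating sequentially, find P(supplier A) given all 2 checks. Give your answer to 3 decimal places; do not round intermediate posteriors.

After 'flag': P(supplier A) = 0.85·0.8000 / (0.85·0.8000 + 0.2·0.2000) ≈ 0.9444
After 'flag': P(supplier A) = 0.85·0.9444 / (0.85·0.9444 + 0.2·0.0556) ≈ 0.9863

0.986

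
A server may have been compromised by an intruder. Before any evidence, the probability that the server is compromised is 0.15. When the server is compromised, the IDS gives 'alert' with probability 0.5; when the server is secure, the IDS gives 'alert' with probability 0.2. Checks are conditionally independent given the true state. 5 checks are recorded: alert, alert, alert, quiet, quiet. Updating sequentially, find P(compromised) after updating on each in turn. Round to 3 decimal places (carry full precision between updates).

0.519

Apply Bayes' rule sequentially, carrying P(compromised) forward.
After 'alert': P(compromised) = 0.5·0.1500 / (0.5·0.1500 + 0.2·0.8500) ≈ 0.3061
After 'alert': P(compromised) = 0.5·0.3061 / (0.5·0.3061 + 0.2·0.6939) ≈ 0.5245
After 'alert': P(compromised) = 0.5·0.5245 / (0.5·0.5245 + 0.2·0.4755) ≈ 0.7339
After 'quiet': P(compromised) = 0.5·0.7339 / (0.5·0.7339 + 0.8·0.2661) ≈ 0.6328
After 'quiet': P(compromised) = 0.5·0.6328 / (0.5·0.6328 + 0.8·0.3672) ≈ 0.5186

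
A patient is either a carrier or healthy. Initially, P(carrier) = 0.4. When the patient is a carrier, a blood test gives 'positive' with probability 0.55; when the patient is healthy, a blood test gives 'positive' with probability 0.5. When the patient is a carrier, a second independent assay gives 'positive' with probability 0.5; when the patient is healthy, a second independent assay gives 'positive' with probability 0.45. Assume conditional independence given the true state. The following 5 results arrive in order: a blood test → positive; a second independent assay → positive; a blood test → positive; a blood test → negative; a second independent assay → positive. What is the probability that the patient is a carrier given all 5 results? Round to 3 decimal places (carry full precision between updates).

After a blood test='positive': P(carrier) = 0.55·0.4000 / (0.55·0.4000 + 0.5·0.6000) ≈ 0.4231
After a second independent assay='positive': P(carrier) = 0.5·0.4231 / (0.5·0.4231 + 0.45·0.5769) ≈ 0.4490
After a blood test='positive': P(carrier) = 0.55·0.4490 / (0.55·0.4490 + 0.5·0.5510) ≈ 0.4727
After a blood test='negative': P(carrier) = 0.45·0.4727 / (0.45·0.4727 + 0.5·0.5273) ≈ 0.4465
After a second independent assay='positive': P(carrier) = 0.5·0.4465 / (0.5·0.4465 + 0.45·0.5535) ≈ 0.4727

0.473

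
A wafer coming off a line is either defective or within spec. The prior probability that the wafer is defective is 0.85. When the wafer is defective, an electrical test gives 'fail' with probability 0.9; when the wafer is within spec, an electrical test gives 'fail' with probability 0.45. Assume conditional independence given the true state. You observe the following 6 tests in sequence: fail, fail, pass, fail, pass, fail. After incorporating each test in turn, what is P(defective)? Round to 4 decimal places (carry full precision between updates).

After 'fail': P(defective) = 0.9·0.8500 / (0.9·0.8500 + 0.45·0.1500) ≈ 0.9189
After 'fail': P(defective) = 0.9·0.9189 / (0.9·0.9189 + 0.45·0.0811) ≈ 0.9577
After 'pass': P(defective) = 0.1·0.9577 / (0.1·0.9577 + 0.55·0.0423) ≈ 0.8047
After 'fail': P(defective) = 0.9·0.8047 / (0.9·0.8047 + 0.45·0.1953) ≈ 0.8918
After 'pass': P(defective) = 0.1·0.8918 / (0.1·0.8918 + 0.55·0.1082) ≈ 0.5998
After 'fail': P(defective) = 0.9·0.5998 / (0.9·0.5998 + 0.45·0.4002) ≈ 0.7498

0.7498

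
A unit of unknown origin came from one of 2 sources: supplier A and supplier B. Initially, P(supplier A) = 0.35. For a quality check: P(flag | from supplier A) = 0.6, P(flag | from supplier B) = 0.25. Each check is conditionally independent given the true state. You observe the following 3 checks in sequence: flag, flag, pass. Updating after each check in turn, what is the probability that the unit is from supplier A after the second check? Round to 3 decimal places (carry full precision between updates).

Each posterior becomes the prior for the next update.
After 'flag': P(supplier A) = 0.6·0.3500 / (0.6·0.3500 + 0.25·0.6500) ≈ 0.5638
After 'flag': P(supplier A) = 0.6·0.5638 / (0.6·0.5638 + 0.25·0.4362) ≈ 0.7562

0.756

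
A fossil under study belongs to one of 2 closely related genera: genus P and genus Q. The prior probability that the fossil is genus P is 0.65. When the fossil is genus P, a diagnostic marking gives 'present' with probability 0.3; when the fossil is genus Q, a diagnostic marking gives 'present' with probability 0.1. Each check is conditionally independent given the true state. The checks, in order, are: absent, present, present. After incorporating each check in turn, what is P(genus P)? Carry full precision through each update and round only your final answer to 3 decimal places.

After 'absent': P(genus P) = 0.7·0.6500 / (0.7·0.6500 + 0.9·0.3500) ≈ 0.5909
After 'present': P(genus P) = 0.3·0.5909 / (0.3·0.5909 + 0.1·0.4091) ≈ 0.8125
After 'present': P(genus P) = 0.3·0.8125 / (0.3·0.8125 + 0.1·0.1875) ≈ 0.9286

0.929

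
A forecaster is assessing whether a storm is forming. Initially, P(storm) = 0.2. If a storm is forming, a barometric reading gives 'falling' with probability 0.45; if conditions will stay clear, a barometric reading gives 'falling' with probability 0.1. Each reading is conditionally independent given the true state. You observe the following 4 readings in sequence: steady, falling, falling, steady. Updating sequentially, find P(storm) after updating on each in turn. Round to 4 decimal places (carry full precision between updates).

After 'steady': P(storm) = 0.55·0.2000 / (0.55·0.2000 + 0.9·0.8000) ≈ 0.1325
After 'falling': P(storm) = 0.45·0.1325 / (0.45·0.1325 + 0.1·0.8675) ≈ 0.4074
After 'falling': P(storm) = 0.45·0.4074 / (0.45·0.4074 + 0.1·0.5926) ≈ 0.7557
After 'steady': P(storm) = 0.55·0.7557 / (0.55·0.7557 + 0.9·0.2443) ≈ 0.6541

0.6541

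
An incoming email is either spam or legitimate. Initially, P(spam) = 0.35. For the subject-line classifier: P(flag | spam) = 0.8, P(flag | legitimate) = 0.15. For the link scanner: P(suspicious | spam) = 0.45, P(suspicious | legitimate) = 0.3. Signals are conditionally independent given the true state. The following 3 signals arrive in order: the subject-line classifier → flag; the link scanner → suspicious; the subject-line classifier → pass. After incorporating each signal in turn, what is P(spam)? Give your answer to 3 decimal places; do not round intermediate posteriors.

0.503

After the subject-line classifier='flag': P(spam) = 0.8·0.3500 / (0.8·0.3500 + 0.15·0.6500) ≈ 0.7417
After the link scanner='suspicious': P(spam) = 0.45·0.7417 / (0.45·0.7417 + 0.3·0.2583) ≈ 0.8116
After the subject-line classifier='pass': P(spam) = 0.2·0.8116 / (0.2·0.8116 + 0.85·0.1884) ≈ 0.5034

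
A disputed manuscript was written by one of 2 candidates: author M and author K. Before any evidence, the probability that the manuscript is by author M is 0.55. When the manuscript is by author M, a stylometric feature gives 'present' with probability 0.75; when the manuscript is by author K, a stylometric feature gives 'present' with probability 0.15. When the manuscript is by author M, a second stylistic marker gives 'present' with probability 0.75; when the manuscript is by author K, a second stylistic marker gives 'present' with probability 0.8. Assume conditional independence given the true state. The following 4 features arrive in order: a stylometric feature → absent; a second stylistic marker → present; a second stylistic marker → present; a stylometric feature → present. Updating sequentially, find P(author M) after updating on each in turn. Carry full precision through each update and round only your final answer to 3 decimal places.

0.612

After a stylometric feature='absent': P(author M) = 0.25·0.5500 / (0.25·0.5500 + 0.85·0.4500) ≈ 0.2644
After a second stylistic marker='present': P(author M) = 0.75·0.2644 / (0.75·0.2644 + 0.8·0.7356) ≈ 0.2521
After a second stylistic marker='present': P(author M) = 0.75·0.2521 / (0.75·0.2521 + 0.8·0.7479) ≈ 0.2401
After a stylometric feature='present': P(author M) = 0.75·0.2401 / (0.75·0.2401 + 0.15·0.7599) ≈ 0.6124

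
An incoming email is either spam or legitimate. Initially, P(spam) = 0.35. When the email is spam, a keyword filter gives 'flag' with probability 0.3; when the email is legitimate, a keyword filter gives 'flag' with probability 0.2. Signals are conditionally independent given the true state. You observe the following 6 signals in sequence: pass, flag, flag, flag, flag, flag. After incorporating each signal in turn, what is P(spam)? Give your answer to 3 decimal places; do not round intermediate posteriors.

0.782

After 'pass': P(spam) = 0.7·0.3500 / (0.7·0.3500 + 0.8·0.6500) ≈ 0.3203
After 'flag': P(spam) = 0.3·0.3203 / (0.3·0.3203 + 0.2·0.6797) ≈ 0.4141
After 'flag': P(spam) = 0.3·0.4141 / (0.3·0.4141 + 0.2·0.5859) ≈ 0.5146
After 'flag': P(spam) = 0.3·0.5146 / (0.3·0.5146 + 0.2·0.4854) ≈ 0.6139
After 'flag': P(spam) = 0.3·0.6139 / (0.3·0.6139 + 0.2·0.3861) ≈ 0.7046
After 'flag': P(spam) = 0.3·0.7046 / (0.3·0.7046 + 0.2·0.2954) ≈ 0.7816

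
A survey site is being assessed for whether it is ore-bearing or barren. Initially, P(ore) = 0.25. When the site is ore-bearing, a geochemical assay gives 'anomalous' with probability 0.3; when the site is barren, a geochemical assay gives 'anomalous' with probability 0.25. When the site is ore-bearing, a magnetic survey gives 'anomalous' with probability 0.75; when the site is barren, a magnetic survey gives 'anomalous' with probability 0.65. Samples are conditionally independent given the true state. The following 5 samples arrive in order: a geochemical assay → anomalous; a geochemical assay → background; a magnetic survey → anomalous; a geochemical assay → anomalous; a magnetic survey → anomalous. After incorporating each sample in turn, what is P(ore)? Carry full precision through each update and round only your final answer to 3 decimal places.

0.374

After a geochemical assay='anomalous': P(ore) = 0.3·0.2500 / (0.3·0.2500 + 0.25·0.7500) ≈ 0.2857
After a geochemical assay='background': P(ore) = 0.7·0.2857 / (0.7·0.2857 + 0.75·0.7143) ≈ 0.2718
After a magnetic survey='anomalous': P(ore) = 0.75·0.2718 / (0.75·0.2718 + 0.65·0.7282) ≈ 0.3011
After a geochemical assay='anomalous': P(ore) = 0.3·0.3011 / (0.3·0.3011 + 0.25·0.6989) ≈ 0.3408
After a magnetic survey='anomalous': P(ore) = 0.75·0.3408 / (0.75·0.3408 + 0.65·0.6592) ≈ 0.3736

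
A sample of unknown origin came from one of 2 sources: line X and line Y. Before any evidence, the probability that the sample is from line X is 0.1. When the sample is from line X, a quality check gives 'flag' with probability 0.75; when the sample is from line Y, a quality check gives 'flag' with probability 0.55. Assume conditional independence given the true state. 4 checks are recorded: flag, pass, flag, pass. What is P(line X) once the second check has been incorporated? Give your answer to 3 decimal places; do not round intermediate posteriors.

0.078

After 'flag': P(line X) = 0.75·0.1000 / (0.75·0.1000 + 0.55·0.9000) ≈ 0.1316
After 'pass': P(line X) = 0.25·0.1316 / (0.25·0.1316 + 0.45·0.8684) ≈ 0.0776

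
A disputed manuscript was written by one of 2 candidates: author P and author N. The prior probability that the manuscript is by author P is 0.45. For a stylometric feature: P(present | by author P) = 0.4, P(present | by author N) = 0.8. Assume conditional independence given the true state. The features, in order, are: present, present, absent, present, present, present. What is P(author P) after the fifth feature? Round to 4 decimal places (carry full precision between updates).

0.1330

Each posterior becomes the prior for the next update.
After 'present': P(author P) = 0.4·0.4500 / (0.4·0.4500 + 0.8·0.5500) ≈ 0.2903
After 'present': P(author P) = 0.4·0.2903 / (0.4·0.2903 + 0.8·0.7097) ≈ 0.1698
After 'absent': P(author P) = 0.6·0.1698 / (0.6·0.1698 + 0.2·0.8302) ≈ 0.3803
After 'present': P(author P) = 0.4·0.3803 / (0.4·0.3803 + 0.8·0.6197) ≈ 0.2348
After 'present': P(author P) = 0.4·0.2348 / (0.4·0.2348 + 0.8·0.7652) ≈ 0.1330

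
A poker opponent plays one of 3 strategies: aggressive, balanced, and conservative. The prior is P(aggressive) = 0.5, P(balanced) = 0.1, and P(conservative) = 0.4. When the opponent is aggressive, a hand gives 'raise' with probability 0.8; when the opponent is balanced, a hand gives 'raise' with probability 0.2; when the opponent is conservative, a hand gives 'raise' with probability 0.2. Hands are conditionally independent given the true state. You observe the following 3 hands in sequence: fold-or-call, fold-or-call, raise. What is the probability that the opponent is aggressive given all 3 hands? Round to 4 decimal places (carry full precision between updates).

0.2000

Apply Bayes' rule sequentially, carrying P(aggressive) forward.
After 'fold-or-call': normaliser = 0.2·0.5000 + 0.8·0.1000 + 0.8·0.4000; P(aggressive) ≈ 0.2000, P(balanced) ≈ 0.1600, P(conservative) ≈ 0.6400
After 'fold-or-call': normaliser = 0.2·0.2000 + 0.8·0.1600 + 0.8·0.6400; P(aggressive) ≈ 0.0588, P(balanced) ≈ 0.1882, P(conservative) ≈ 0.7529
After 'raise': normaliser = 0.8·0.0588 + 0.2·0.1882 + 0.2·0.7529; P(aggressive) ≈ 0.2000, P(balanced) ≈ 0.1600, P(conservative) ≈ 0.6400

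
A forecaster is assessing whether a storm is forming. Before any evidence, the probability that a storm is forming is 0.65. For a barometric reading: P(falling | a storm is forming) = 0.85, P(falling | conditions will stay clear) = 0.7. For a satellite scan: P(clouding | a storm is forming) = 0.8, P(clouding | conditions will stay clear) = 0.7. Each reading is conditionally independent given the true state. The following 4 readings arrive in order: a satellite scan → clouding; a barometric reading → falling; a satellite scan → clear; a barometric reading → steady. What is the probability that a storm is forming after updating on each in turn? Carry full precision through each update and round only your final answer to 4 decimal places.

Apply Bayes' rule sequentially, carrying P(storm) forward.
After a satellite scan='clouding': P(storm) = 0.8·0.6500 / (0.8·0.6500 + 0.7·0.3500) ≈ 0.6797
After a barometric reading='falling': P(storm) = 0.85·0.6797 / (0.85·0.6797 + 0.7·0.3203) ≈ 0.7205
After a satellite scan='clear': P(storm) = 0.2·0.7205 / (0.2·0.7205 + 0.3·0.2795) ≈ 0.6321
After a barometric reading='steady': P(storm) = 0.15·0.6321 / (0.15·0.6321 + 0.3·0.3679) ≈ 0.4621

0.4621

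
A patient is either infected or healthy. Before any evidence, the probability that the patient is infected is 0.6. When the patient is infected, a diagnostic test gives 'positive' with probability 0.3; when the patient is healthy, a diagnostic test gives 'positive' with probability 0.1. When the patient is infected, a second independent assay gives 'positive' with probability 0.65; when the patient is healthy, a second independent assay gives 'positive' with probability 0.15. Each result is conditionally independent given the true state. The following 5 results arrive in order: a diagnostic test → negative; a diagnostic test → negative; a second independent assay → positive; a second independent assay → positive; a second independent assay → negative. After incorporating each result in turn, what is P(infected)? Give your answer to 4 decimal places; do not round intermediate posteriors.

0.8753

After a diagnostic test='negative': P(infected) = 0.7·0.6000 / (0.7·0.6000 + 0.9·0.4000) ≈ 0.5385
After a diagnostic test='negative': P(infected) = 0.7·0.5385 / (0.7·0.5385 + 0.9·0.4615) ≈ 0.4757
After a second independent assay='positive': P(infected) = 0.65·0.4757 / (0.65·0.4757 + 0.15·0.5243) ≈ 0.7972
After a second independent assay='positive': P(infected) = 0.65·0.7972 / (0.65·0.7972 + 0.15·0.2028) ≈ 0.9446
After a second independent assay='negative': P(infected) = 0.35·0.9446 / (0.35·0.9446 + 0.85·0.0554) ≈ 0.8753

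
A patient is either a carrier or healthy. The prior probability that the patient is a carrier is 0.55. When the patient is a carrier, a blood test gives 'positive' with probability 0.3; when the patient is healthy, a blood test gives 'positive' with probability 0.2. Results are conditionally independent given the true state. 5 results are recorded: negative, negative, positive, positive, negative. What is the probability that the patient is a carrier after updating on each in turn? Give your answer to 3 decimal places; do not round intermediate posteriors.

0.648

After 'negative': P(carrier) = 0.7·0.5500 / (0.7·0.5500 + 0.8·0.4500) ≈ 0.5168
After 'negative': P(carrier) = 0.7·0.5168 / (0.7·0.5168 + 0.8·0.4832) ≈ 0.4834
After 'positive': P(carrier) = 0.3·0.4834 / (0.3·0.4834 + 0.2·0.5166) ≈ 0.5840
After 'positive': P(carrier) = 0.3·0.5840 / (0.3·0.5840 + 0.2·0.4160) ≈ 0.6780
After 'negative': P(carrier) = 0.7·0.6780 / (0.7·0.6780 + 0.8·0.3220) ≈ 0.6482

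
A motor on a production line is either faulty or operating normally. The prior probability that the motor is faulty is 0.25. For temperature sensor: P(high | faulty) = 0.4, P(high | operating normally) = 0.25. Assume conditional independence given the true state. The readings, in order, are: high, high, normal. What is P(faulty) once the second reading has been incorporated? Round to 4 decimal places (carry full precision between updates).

Apply Bayes' rule sequentially, carrying P(faulty) forward.
After 'high': P(faulty) = 0.4·0.2500 / (0.4·0.2500 + 0.25·0.7500) ≈ 0.3478
After 'high': P(faulty) = 0.4·0.3478 / (0.4·0.3478 + 0.25·0.6522) ≈ 0.4604

0.4604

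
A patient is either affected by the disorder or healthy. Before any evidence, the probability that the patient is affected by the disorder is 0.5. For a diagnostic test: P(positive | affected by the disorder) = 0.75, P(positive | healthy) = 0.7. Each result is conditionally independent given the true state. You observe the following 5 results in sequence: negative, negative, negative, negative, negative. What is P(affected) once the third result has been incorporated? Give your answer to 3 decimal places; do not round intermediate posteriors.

Apply Bayes' rule sequentially, carrying P(affected) forward.
After 'negative': P(affected) = 0.25·0.5000 / (0.25·0.5000 + 0.3·0.5000) ≈ 0.4545
After 'negative': P(affected) = 0.25·0.4545 / (0.25·0.4545 + 0.3·0.5455) ≈ 0.4098
After 'negative': P(affected) = 0.25·0.4098 / (0.25·0.4098 + 0.3·0.5902) ≈ 0.3666

0.367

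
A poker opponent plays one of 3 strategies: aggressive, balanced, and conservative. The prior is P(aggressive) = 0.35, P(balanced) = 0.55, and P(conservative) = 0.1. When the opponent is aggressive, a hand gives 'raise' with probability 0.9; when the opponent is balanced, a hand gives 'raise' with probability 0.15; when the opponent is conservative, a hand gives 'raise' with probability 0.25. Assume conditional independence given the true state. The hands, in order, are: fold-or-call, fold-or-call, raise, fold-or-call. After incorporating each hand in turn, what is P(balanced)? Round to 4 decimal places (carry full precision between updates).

After 'fold-or-call': normaliser = 0.1·0.3500 + 0.85·0.5500 + 0.75·0.1000; P(aggressive) ≈ 0.0606, P(balanced) ≈ 0.8095, P(conservative) ≈ 0.1299
After 'fold-or-call': normaliser = 0.1·0.0606 + 0.85·0.8095 + 0.75·0.1299; P(aggressive) ≈ 0.0077, P(balanced) ≈ 0.8693, P(conservative) ≈ 0.1231
After 'raise': normaliser = 0.9·0.0077 + 0.15·0.8693 + 0.25·0.1231; P(aggressive) ≈ 0.0410, P(balanced) ≈ 0.7759, P(conservative) ≈ 0.1831
After 'fold-or-call': normaliser = 0.1·0.0410 + 0.85·0.7759 + 0.75·0.1831; P(aggressive) ≈ 0.0051, P(balanced) ≈ 0.8235, P(conservative) ≈ 0.1714

0.8235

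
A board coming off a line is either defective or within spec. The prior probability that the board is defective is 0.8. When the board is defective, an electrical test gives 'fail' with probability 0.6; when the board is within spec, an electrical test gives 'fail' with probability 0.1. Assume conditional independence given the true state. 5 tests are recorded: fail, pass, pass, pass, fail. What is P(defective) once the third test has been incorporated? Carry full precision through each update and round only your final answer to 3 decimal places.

After 'fail': P(defective) = 0.6·0.8000 / (0.6·0.8000 + 0.1·0.2000) ≈ 0.9600
After 'pass': P(defective) = 0.4·0.9600 / (0.4·0.9600 + 0.9·0.0400) ≈ 0.9143
After 'pass': P(defective) = 0.4·0.9143 / (0.4·0.9143 + 0.9·0.0857) ≈ 0.8258

0.826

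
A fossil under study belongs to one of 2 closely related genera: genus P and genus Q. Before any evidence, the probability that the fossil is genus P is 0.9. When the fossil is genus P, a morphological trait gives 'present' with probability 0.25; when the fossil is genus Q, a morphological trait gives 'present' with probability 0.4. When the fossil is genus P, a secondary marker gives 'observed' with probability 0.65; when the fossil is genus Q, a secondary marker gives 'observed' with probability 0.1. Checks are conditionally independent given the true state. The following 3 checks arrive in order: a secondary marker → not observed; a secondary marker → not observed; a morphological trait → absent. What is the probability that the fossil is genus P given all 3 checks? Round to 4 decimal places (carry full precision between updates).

After a secondary marker='not observed': P(genus P) = 0.35·0.9000 / (0.35·0.9000 + 0.9·0.1000) ≈ 0.7778
After a secondary marker='not observed': P(genus P) = 0.35·0.7778 / (0.35·0.7778 + 0.9·0.2222) ≈ 0.5765
After a morphological trait='absent': P(genus P) = 0.75·0.5765 / (0.75·0.5765 + 0.6·0.4235) ≈ 0.6298

0.6298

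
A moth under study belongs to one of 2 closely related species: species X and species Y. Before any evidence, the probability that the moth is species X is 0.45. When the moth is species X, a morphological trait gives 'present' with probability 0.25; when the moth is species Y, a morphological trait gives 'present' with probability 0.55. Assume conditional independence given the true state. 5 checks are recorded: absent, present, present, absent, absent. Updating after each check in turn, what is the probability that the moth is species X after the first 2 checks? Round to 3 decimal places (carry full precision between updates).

After 'absent': P(species X) = 0.75·0.4500 / (0.75·0.4500 + 0.45·0.5500) ≈ 0.5769
After 'present': P(species X) = 0.25·0.5769 / (0.25·0.5769 + 0.55·0.4231) ≈ 0.3827

0.383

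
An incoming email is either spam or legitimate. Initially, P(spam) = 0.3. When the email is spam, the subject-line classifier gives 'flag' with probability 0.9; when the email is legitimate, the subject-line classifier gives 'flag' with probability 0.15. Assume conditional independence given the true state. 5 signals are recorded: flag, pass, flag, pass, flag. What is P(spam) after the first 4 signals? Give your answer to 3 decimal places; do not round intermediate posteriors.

0.176

After 'flag': P(spam) = 0.9·0.3000 / (0.9·0.3000 + 0.15·0.7000) ≈ 0.7200
After 'pass': P(spam) = 0.1·0.7200 / (0.1·0.7200 + 0.85·0.2800) ≈ 0.2323
After 'flag': P(spam) = 0.9·0.2323 / (0.9·0.2323 + 0.15·0.7677) ≈ 0.6448
After 'pass': P(spam) = 0.1·0.6448 / (0.1·0.6448 + 0.85·0.3552) ≈ 0.1760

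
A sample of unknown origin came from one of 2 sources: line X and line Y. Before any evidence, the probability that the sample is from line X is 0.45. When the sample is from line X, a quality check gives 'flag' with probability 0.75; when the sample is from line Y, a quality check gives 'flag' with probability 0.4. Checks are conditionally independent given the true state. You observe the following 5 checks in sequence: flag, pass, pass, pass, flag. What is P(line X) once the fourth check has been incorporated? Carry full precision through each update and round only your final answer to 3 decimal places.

After 'flag': P(line X) = 0.75·0.4500 / (0.75·0.4500 + 0.4·0.5500) ≈ 0.6054
After 'pass': P(line X) = 0.25·0.6054 / (0.25·0.6054 + 0.6·0.3946) ≈ 0.3899
After 'pass': P(line X) = 0.25·0.3899 / (0.25·0.3899 + 0.6·0.6101) ≈ 0.2103
After 'pass': P(line X) = 0.25·0.2103 / (0.25·0.2103 + 0.6·0.7897) ≈ 0.0999

0.100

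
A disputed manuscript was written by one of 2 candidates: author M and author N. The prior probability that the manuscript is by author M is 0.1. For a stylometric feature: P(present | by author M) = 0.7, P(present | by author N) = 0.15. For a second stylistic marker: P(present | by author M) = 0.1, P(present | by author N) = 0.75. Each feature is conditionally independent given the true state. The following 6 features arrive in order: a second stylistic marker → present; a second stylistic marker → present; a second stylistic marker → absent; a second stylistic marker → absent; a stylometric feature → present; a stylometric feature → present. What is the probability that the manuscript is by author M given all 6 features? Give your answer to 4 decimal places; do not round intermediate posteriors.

0.3580

After a second stylistic marker='present': P(author M) = 0.1·0.1000 / (0.1·0.1000 + 0.75·0.9000) ≈ 0.0146
After a second stylistic marker='present': P(author M) = 0.1·0.0146 / (0.1·0.0146 + 0.75·0.9854) ≈ 0.0020
After a second stylistic marker='absent': P(author M) = 0.9·0.0020 / (0.9·0.0020 + 0.25·0.9980) ≈ 0.0071
After a second stylistic marker='absent': P(author M) = 0.9·0.0071 / (0.9·0.0071 + 0.25·0.9929) ≈ 0.0250
After a stylometric feature='present': P(author M) = 0.7·0.0250 / (0.7·0.0250 + 0.15·0.9750) ≈ 0.1067
After a stylometric feature='present': P(author M) = 0.7·0.1067 / (0.7·0.1067 + 0.15·0.8933) ≈ 0.3580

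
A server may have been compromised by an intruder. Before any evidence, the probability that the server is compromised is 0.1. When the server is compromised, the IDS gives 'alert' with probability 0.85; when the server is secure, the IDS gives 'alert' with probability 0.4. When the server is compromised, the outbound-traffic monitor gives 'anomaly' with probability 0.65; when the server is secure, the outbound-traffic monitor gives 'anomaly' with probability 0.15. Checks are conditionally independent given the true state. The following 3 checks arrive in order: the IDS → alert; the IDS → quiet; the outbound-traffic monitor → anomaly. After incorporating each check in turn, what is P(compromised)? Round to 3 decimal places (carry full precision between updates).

0.204

After the IDS='alert': P(compromised) = 0.85·0.1000 / (0.85·0.1000 + 0.4·0.9000) ≈ 0.1910
After the IDS='quiet': P(compromised) = 0.15·0.1910 / (0.15·0.1910 + 0.6·0.8090) ≈ 0.0557
After the outbound-traffic monitor='anomaly': P(compromised) = 0.65·0.0557 / (0.65·0.0557 + 0.15·0.9443) ≈ 0.2037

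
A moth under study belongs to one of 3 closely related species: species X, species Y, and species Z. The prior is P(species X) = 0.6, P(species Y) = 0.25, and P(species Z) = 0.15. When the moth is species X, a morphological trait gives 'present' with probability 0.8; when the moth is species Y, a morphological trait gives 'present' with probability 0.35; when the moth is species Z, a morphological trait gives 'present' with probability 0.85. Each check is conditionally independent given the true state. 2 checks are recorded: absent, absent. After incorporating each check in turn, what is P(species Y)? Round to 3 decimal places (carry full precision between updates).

After 'absent': normaliser = 0.2·0.6000 + 0.65·0.2500 + 0.15·0.1500; P(species X) ≈ 0.3934, P(species Y) ≈ 0.5328, P(species Z) ≈ 0.0738
After 'absent': normaliser = 0.2·0.3934 + 0.65·0.5328 + 0.15·0.0738; P(species X) ≈ 0.1805, P(species Y) ≈ 0.7942, P(species Z) ≈ 0.0254

0.794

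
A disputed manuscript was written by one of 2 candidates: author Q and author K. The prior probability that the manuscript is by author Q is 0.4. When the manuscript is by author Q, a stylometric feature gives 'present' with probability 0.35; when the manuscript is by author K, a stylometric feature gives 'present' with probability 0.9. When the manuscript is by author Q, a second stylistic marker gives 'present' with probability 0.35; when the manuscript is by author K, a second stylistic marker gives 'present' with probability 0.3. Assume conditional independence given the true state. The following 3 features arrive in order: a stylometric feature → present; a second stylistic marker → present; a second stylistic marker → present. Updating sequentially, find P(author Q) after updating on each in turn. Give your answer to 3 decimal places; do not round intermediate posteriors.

After a stylometric feature='present': P(author Q) = 0.35·0.4000 / (0.35·0.4000 + 0.9·0.6000) ≈ 0.2059
After a second stylistic marker='present': P(author Q) = 0.35·0.2059 / (0.35·0.2059 + 0.3·0.7941) ≈ 0.2322
After a second stylistic marker='present': P(author Q) = 0.35·0.2322 / (0.35·0.2322 + 0.3·0.7678) ≈ 0.2608

0.261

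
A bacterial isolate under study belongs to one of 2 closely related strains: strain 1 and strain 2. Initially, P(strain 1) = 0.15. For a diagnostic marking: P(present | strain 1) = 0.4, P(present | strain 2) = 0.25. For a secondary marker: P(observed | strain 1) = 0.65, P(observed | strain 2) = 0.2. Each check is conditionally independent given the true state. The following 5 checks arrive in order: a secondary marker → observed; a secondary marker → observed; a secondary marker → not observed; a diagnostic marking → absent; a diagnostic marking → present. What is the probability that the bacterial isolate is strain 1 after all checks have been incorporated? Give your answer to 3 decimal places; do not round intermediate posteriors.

0.511

Apply Bayes' rule sequentially, carrying P(strain 1) forward.
After a secondary marker='observed': P(strain 1) = 0.65·0.1500 / (0.65·0.1500 + 0.2·0.8500) ≈ 0.3645
After a secondary marker='observed': P(strain 1) = 0.65·0.3645 / (0.65·0.3645 + 0.2·0.6355) ≈ 0.6508
After a secondary marker='not observed': P(strain 1) = 0.35·0.6508 / (0.35·0.6508 + 0.8·0.3492) ≈ 0.4492
After a diagnostic marking='absent': P(strain 1) = 0.6·0.4492 / (0.6·0.4492 + 0.75·0.5508) ≈ 0.3948
After a diagnostic marking='present': P(strain 1) = 0.4·0.3948 / (0.4·0.3948 + 0.25·0.6052) ≈ 0.5107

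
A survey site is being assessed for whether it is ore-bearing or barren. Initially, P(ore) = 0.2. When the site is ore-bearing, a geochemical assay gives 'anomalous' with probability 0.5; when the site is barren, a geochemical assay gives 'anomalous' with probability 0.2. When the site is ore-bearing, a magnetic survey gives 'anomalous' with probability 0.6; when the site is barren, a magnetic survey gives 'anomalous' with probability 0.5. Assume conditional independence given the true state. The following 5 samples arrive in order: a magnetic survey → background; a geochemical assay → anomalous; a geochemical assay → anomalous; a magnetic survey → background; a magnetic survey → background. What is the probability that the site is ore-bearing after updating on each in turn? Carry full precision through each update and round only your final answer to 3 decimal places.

0.444

Each posterior becomes the prior for the next update.
After a magnetic survey='background': P(ore) = 0.4·0.2000 / (0.4·0.2000 + 0.5·0.8000) ≈ 0.1667
After a geochemical assay='anomalous': P(ore) = 0.5·0.1667 / (0.5·0.1667 + 0.2·0.8333) ≈ 0.3333
After a geochemical assay='anomalous': P(ore) = 0.5·0.3333 / (0.5·0.3333 + 0.2·0.6667) ≈ 0.5556
After a magnetic survey='background': P(ore) = 0.4·0.5556 / (0.4·0.5556 + 0.5·0.4444) ≈ 0.5000
After a magnetic survey='background': P(ore) = 0.4·0.5000 / (0.4·0.5000 + 0.5·0.5000) ≈ 0.4444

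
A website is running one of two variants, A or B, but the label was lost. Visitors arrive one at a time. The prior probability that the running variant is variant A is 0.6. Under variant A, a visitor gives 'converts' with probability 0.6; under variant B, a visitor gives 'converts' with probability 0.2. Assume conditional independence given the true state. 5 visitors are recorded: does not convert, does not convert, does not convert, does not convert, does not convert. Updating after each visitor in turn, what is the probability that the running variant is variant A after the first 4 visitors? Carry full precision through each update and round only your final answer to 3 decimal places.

After 'does not convert': P(A) = 0.4·0.6000 / (0.4·0.6000 + 0.8·0.4000) ≈ 0.4286
After 'does not convert': P(A) = 0.4·0.4286 / (0.4·0.4286 + 0.8·0.5714) ≈ 0.2727
After 'does not convert': P(A) = 0.4·0.2727 / (0.4·0.2727 + 0.8·0.7273) ≈ 0.1579
After 'does not convert': P(A) = 0.4·0.1579 / (0.4·0.1579 + 0.8·0.8421) ≈ 0.0857

0.086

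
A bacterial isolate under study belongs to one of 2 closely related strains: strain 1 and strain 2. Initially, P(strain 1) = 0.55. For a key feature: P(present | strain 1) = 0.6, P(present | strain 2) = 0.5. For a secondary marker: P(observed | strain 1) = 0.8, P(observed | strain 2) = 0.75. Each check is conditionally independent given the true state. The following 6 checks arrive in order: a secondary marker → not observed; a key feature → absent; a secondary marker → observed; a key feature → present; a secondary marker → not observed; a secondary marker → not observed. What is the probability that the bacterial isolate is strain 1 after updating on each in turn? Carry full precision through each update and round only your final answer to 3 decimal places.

Each posterior becomes the prior for the next update.
After a secondary marker='not observed': P(strain 1) = 0.2·0.5500 / (0.2·0.5500 + 0.25·0.4500) ≈ 0.4944
After a key feature='absent': P(strain 1) = 0.4·0.4944 / (0.4·0.4944 + 0.5·0.5056) ≈ 0.4389
After a secondary marker='observed': P(strain 1) = 0.8·0.4389 / (0.8·0.4389 + 0.75·0.5611) ≈ 0.4549
After a key feature='present': P(strain 1) = 0.6·0.4549 / (0.6·0.4549 + 0.5·0.5451) ≈ 0.5003
After a secondary marker='not observed': P(strain 1) = 0.2·0.5003 / (0.2·0.5003 + 0.25·0.4997) ≈ 0.4448
After a secondary marker='not observed': P(strain 1) = 0.2·0.4448 / (0.2·0.4448 + 0.25·0.5552) ≈ 0.3905

0.391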